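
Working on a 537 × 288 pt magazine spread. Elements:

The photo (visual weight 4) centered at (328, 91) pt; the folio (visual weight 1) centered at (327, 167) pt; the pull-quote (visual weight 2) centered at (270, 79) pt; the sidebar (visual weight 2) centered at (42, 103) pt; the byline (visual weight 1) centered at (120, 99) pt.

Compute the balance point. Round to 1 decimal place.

Σw = 4 + 1 + 2 + 2 + 1 = 10.
x: (4·328 + 1·327 + 2·270 + 2·42 + 1·120) / 10 = 2383 / 10 ≈ 238.30
y: (4·91 + 1·167 + 2·79 + 2·103 + 1·99) / 10 = 994 / 10 ≈ 99.40

(238.3, 99.4)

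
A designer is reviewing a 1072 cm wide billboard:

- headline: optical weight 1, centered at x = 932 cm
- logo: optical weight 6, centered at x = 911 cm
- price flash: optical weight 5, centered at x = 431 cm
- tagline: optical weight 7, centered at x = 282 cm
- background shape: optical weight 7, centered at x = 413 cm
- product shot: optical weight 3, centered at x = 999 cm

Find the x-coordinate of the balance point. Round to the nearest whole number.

Total weight = 1 + 6 + 5 + 7 + 7 + 3 = 29.
x: (1·932 + 6·911 + 5·431 + 7·282 + 7·413 + 3·999) / 29 = 16415 / 29 ≈ 566.03

x ≈ 566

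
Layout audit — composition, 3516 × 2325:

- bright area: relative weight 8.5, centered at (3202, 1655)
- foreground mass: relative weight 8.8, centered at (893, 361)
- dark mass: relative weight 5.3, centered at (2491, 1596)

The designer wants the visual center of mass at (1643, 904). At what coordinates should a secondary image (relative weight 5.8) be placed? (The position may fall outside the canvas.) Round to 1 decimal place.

(-278.7, -5.1)

New total weight: (8.5 + 8.8 + 5.3) + 5.8 = 28.4.
Along x: (48277.7 + 5.8·x) / 28.4 = 1643 (existing moment 8.5·3202 + 8.8·893 + 5.3·2491 = 48277.7) ⇒ x = (46661.2 − 48277.7) / 5.8 ≈ -278.71.
Along y: (25703.1 + 5.8·y) / 28.4 = 904 (existing moment 8.5·1655 + 8.8·361 + 5.3·1596 = 25703.1) ⇒ y = (25673.6 − 25703.1) / 5.8 ≈ -5.09.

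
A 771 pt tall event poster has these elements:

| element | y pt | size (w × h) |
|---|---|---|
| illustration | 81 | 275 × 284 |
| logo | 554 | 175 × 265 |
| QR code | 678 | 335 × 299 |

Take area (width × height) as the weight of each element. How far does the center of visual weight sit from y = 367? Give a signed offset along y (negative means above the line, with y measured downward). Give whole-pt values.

Areas → weights: illustration 275·284 = 78100, logo 175·265 = 46375, QR code 335·299 = 100165; Σw = 224640.
y: (78100·81 + 46375·554 + 100165·678) / 224640 = 99929720 / 224640 ≈ 444.84
Offset from y = 367: 444.84 − 367 ≈ 77.84.

≈ 78 pt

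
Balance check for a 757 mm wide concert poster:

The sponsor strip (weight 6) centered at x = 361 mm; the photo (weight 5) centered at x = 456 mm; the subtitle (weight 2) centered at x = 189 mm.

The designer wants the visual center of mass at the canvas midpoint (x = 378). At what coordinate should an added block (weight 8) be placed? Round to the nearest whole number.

x ≈ 389

After adding the added block, total weight = 6 + 5 + 2 + 8 = 21.
x: need Σw·x = 21·378 = 7938. Existing = 6·361 + 5·456 + 2·189 = 4824. Remainder 3114 / 8 ≈ 389.25.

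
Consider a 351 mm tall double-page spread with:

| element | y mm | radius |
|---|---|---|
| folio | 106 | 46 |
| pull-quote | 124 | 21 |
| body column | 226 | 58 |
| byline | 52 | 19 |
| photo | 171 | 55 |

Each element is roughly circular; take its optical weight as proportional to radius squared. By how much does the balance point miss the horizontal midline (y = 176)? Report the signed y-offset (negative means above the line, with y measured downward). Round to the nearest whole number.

≈ -7 mm

Weights ∝ r²: folio 46² = 2116, pull-quote 21² = 441, body column 58² = 3364, byline 19² = 361, photo 55² = 3025; Σw = 9307.
y-moment: 2116·106 + 441·124 + 3364·226 + 361·52 + 3025·171 = 1575291; centroid 1575291/9307 ≈ 169.26.
Against y = 176, that's 169.26 − 176 = -6.74.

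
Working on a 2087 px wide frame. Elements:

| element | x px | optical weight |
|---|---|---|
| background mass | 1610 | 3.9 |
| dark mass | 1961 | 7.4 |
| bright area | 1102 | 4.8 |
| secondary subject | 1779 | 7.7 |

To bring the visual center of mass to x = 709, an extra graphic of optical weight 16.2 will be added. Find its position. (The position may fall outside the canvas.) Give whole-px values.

x ≈ -705

After adding the extra graphic, total weight = 3.9 + 7.4 + 4.8 + 7.7 + 16.2 = 40.0.
x: target moment 40.0×709 = 28360.0; current 3.9·1610 + 7.4·1961 + 4.8·1102 + 7.7·1779 = 39778.3; the extra graphic supplies -11418.3, so x = -11418.3/16.2 ≈ -704.83.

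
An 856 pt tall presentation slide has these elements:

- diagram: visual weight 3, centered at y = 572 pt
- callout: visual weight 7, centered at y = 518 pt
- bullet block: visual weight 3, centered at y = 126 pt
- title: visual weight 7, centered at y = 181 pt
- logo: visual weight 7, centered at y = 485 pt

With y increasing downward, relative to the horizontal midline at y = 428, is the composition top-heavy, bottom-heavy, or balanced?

top-heavy

Weights sum to 3 + 7 + 3 + 7 + 7 = 27.
y: (3·572 + 7·518 + 3·126 + 7·181 + 7·485) / 27 = 10382 / 27 ≈ 384.52
384.5 vs midline 428 → top-heavy.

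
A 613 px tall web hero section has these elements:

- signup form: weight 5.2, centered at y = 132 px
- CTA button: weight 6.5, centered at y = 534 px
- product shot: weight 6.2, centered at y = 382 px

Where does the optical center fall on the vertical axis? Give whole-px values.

y ≈ 365

Weights sum to 5.2 + 6.5 + 6.2 = 17.9.
y-moment: 5.2·132 + 6.5·534 + 6.2·382 = 6525.8; centroid 6525.8/17.9 ≈ 364.57.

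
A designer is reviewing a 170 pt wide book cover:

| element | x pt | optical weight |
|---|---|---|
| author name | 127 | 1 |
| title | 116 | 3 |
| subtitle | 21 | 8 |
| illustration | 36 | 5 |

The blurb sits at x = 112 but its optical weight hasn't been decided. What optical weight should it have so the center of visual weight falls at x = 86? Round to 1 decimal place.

Fixed elements: Σw = 1 + 3 + 8 + 5 = 17, Σw·x = 1·127 + 3·116 + 8·21 + 5·36 = 823.
Balance at x = 86 requires (823 + w·112) / (17 + w) = 86.
Rearranging, w·(112 − 86) = 86·17 − 823 = 639, so w ≈ 639/26 = 24.58.

w ≈ 24.6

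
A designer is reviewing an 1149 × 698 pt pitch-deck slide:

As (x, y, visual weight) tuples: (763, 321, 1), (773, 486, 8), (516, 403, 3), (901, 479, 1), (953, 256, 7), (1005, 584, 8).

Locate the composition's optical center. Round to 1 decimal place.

Weights sum to 1 + 8 + 3 + 1 + 7 + 8 = 28.
Σw·x = 24107; x̄ = 24107/28 ≈ 860.96.
y: moment 12361 / weight 28 ≈ 441.46

(861.0, 441.5)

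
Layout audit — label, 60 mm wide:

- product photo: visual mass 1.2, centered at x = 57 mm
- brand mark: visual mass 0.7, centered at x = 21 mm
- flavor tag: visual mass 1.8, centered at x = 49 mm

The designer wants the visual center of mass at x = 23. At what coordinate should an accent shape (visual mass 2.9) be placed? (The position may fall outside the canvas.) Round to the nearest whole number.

After adding the accent shape, total weight = 1.2 + 0.7 + 1.8 + 2.9 = 6.6.
x: need Σw·x = 6.6·23 = 151.8. Existing = 1.2·57 + 0.7·21 + 1.8·49 = 171.3. Remainder -19.5 / 2.9 ≈ -6.72.

x ≈ -7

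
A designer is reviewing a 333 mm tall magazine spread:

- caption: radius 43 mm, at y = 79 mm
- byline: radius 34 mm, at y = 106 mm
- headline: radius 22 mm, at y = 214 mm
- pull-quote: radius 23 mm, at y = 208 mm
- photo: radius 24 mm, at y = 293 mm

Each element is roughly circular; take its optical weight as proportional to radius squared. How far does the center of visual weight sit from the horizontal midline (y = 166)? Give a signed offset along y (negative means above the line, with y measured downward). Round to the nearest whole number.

r² weights: caption 43² = 1849, byline 34² = 1156, headline 22² = 484, pull-quote 23² = 529, photo 24² = 576. Total = 4594.
Σw·y = 1849·79 + 1156·106 + 484·214 + 529·208 + 576·293 = 650983, so ȳ = 650983/4594 ≈ 141.70.
Against y = 166, that's 141.70 − 166 = -24.30.

≈ -24 mm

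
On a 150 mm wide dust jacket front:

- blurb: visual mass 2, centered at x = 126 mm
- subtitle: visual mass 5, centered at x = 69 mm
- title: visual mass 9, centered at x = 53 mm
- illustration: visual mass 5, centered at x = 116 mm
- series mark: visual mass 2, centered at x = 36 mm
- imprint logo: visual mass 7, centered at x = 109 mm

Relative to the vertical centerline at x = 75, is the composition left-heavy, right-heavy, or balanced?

right-heavy

Σw = 2 + 5 + 9 + 5 + 2 + 7 = 30.
x: moment 2489 / weight 30 ≈ 82.97
83.0 vs midline 75 → right-heavy.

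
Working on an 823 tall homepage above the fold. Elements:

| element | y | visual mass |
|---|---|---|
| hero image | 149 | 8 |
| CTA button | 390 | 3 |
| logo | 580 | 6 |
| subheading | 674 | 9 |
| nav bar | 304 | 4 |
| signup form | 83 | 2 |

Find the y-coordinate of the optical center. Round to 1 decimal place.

y ≈ 415.3

Σw = 8 + 3 + 6 + 9 + 4 + 2 = 32.
y: moment 13290 / weight 32 ≈ 415.31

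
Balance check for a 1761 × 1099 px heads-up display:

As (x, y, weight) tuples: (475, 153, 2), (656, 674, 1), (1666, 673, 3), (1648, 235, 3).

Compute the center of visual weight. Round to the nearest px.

Total weight = 2 + 1 + 3 + 3 = 9.
Σw·x = 2·475 + 1·656 + 3·1666 + 3·1648 = 11548, so x̄ = 11548/9 ≈ 1283.11.
Σw·y = 2·153 + 1·674 + 3·673 + 3·235 = 3704, so ȳ = 3704/9 ≈ 411.56.

(1283, 412)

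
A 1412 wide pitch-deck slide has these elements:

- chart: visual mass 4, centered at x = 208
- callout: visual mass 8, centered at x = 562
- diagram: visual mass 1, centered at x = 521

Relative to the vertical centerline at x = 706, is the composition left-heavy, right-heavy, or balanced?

Σw = 4 + 8 + 1 = 13.
Σw·x = 4·208 + 8·562 + 1·521 = 5849, so x̄ = 5849/13 ≈ 449.92.
Since 449.9 is left of 706, the composition reads left-heavy.

left-heavy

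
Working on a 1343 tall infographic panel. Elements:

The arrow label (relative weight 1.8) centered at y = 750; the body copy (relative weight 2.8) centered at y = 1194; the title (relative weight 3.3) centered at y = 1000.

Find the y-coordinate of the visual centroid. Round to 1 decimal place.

Weights sum to 1.8 + 2.8 + 3.3 = 7.9.
y-moment: 1.8·750 + 2.8·1194 + 3.3·1000 = 7993.2; centroid 7993.2/7.9 ≈ 1011.80.

y ≈ 1011.8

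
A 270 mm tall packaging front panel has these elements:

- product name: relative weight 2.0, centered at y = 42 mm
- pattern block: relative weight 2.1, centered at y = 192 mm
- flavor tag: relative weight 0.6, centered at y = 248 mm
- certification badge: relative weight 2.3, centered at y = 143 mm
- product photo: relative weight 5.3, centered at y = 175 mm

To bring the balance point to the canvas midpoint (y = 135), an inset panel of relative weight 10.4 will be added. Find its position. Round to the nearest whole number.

New total weight: (2.0 + 2.1 + 0.6 + 2.3 + 5.3) + 10.4 = 22.7.
y: target moment 22.7×135 = 3064.5; current 2.0·42 + 2.1·192 + 0.6·248 + 2.3·143 + 5.3·175 = 1892.4; the inset panel supplies 1172.1, so y = 1172.1/10.4 ≈ 112.70.

y ≈ 113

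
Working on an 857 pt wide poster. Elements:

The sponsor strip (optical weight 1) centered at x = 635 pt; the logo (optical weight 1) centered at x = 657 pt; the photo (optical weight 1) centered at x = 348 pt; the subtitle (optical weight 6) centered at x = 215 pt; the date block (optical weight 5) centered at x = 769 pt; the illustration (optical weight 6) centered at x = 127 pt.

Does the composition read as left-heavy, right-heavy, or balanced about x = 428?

Σw = 1 + 1 + 1 + 6 + 5 + 6 = 20.
x: moment 7537 / weight 20 ≈ 376.85
376.9 lies left of the midline 428, so the layout is left-heavy.

left-heavy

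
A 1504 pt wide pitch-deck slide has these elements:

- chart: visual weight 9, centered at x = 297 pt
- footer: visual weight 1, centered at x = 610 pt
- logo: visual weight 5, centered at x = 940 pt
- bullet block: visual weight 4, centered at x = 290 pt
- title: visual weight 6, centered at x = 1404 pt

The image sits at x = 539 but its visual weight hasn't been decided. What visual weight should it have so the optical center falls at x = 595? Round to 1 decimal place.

w ≈ 48.1

Existing Σw = 25 (9 + 1 + 5 + 4 + 6); existing moment 9·297 + 1·610 + 5·940 + 4·290 + 6·1404 = 17567.
Balance at x = 595 requires (17567 + w·539) / (25 + w) = 595.
Rearranging, w·(539 − 595) = 595·25 − 17567 = -2692, so w ≈ -2692/-56 = 48.07.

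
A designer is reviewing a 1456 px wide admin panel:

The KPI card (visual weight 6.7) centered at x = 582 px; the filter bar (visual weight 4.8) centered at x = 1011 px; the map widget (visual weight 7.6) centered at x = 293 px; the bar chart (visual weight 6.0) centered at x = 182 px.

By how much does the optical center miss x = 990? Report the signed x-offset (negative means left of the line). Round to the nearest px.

≈ -509 px

Weights sum to 6.7 + 4.8 + 7.6 + 6.0 = 25.1.
x: (6.7·582 + 4.8·1011 + 7.6·293 + 6.0·182) / 25.1 = 12071.0 / 25.1 ≈ 480.92
Difference: 480.92 − 990 ≈ -509.08.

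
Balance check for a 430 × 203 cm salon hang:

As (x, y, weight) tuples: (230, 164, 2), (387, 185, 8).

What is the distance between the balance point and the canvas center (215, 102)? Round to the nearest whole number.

Weights sum to 2 + 8 = 10.
x: (2·230 + 8·387) / 10 = 3556 / 10 ≈ 355.60
y: (2·164 + 8·185) / 10 = 1808 / 10 ≈ 180.80
Relative to (215, 102): Δ = (140.60, 78.80); |Δ| = √(140.60² + 78.80²) ≈ 161.18.

≈ 161 cm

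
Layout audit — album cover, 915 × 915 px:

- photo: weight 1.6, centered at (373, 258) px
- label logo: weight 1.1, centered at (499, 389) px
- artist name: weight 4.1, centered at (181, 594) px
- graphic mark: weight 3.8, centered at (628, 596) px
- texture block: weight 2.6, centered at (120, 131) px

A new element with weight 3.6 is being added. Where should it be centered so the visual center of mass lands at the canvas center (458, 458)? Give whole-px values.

(863, 504)

With the new element, Σw becomes 1.6 + 1.1 + 4.1 + 3.8 + 2.6 + 3.6 = 16.8.
x: need Σw·x = 16.8·458 = 7694.4. Existing = 1.6·373 + 1.1·499 + 4.1·181 + 3.8·628 + 2.6·120 = 4586.2. Remainder 3108.2 / 3.6 ≈ 863.39.
y: need Σw·y = 16.8·458 = 7694.4. Existing = 1.6·258 + 1.1·389 + 4.1·594 + 3.8·596 + 2.6·131 = 5881.5. Remainder 1812.9 / 3.6 ≈ 503.58.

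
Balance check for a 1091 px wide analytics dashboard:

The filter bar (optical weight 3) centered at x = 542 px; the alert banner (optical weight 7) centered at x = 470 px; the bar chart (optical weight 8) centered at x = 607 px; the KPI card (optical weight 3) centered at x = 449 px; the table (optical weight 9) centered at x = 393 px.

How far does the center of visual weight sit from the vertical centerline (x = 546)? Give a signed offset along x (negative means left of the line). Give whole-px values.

≈ -57 px

Σw = 3 + 7 + 8 + 3 + 9 = 30.
x-moment: 3·542 + 7·470 + 8·607 + 3·449 + 9·393 = 14656; centroid 14656/30 ≈ 488.53.
Difference: 488.53 − 546 ≈ -57.47.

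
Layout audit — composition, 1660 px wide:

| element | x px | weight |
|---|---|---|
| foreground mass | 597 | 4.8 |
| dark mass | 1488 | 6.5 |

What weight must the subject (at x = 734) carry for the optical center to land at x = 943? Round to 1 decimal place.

w ≈ 9.0

Known weights sum to 4.8 + 6.5 = 11.3; their moment is 4.8·597 + 6.5·1488 = 12537.6.
For the centroid to hit 943: (12537.6 + w·734) / (11.3 + w) = 943.
So w = (943·11.3 − 12537.6)/(734 − 943) = -1881.7/-209 ≈ 9.00.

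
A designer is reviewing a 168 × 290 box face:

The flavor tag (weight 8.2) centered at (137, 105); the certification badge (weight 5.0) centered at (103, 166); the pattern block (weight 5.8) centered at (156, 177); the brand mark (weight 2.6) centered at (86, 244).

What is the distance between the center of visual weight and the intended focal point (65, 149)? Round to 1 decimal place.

≈ 63.4

Weights sum to 8.2 + 5.0 + 5.8 + 2.6 = 21.6.
x-moment: 8.2·137 + 5.0·103 + 5.8·156 + 2.6·86 = 2766.8; centroid 2766.8/21.6 ≈ 128.09.
y-moment: 8.2·105 + 5.0·166 + 5.8·177 + 2.6·244 = 3352.0; centroid 3352.0/21.6 ≈ 155.19.
From (65, 149): dx = 63.09, dy = 6.19, so the distance is √(dx²+dy²) ≈ 63.40.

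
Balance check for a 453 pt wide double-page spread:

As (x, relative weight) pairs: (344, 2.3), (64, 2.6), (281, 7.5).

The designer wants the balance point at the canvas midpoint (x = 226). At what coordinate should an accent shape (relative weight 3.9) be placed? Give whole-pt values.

x ≈ 159

New total weight: (2.3 + 2.6 + 7.5) + 3.9 = 16.3.
x: target moment 16.3×226 = 3683.8; current 2.3·344 + 2.6·64 + 7.5·281 = 3065.1; the accent shape supplies 618.7, so x = 618.7/3.9 ≈ 158.64.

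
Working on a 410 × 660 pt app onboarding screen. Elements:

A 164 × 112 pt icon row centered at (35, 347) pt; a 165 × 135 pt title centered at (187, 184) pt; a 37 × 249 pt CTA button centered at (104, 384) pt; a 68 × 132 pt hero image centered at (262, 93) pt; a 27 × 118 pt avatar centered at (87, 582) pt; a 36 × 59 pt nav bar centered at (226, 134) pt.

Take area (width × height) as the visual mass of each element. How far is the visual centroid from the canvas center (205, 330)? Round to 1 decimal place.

≈ 93.2 pt

Areas → weights: icon row 164·112 = 18368, title 165·135 = 22275, CTA button 37·249 = 9213, hero image 68·132 = 8976, avatar 27·118 = 3186, nav bar 36·59 = 2124; Σw = 64142.
x: moment 8875375 / weight 64142 ≈ 138.37
Σw·y = 16983724; ȳ = 16983724/64142 ≈ 264.78.
Offset from (205, 330): Δx ≈ -66.63, Δy ≈ -65.22; distance = √(Δx² + Δy²) ≈ 93.23.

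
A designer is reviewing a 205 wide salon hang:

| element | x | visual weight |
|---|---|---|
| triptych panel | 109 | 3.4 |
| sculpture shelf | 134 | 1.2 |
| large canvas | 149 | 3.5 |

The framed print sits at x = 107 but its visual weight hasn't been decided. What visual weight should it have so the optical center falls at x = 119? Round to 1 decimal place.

Existing Σw = 8.1 (3.4 + 1.2 + 3.5); existing moment 3.4·109 + 1.2·134 + 3.5·149 = 1052.9.
For the centroid to hit 119: (1052.9 + w·107) / (8.1 + w) = 119.
Solving: w = (119·8.1 − 1052.9) / (107 − 119) = -89.0 / -12 ≈ 7.42.

w ≈ 7.4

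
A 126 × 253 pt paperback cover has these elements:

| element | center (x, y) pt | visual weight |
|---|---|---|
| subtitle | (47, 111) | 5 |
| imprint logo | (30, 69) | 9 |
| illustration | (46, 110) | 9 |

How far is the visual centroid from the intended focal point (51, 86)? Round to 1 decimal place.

Σw = 5 + 9 + 9 = 23.
x: (5·47 + 9·30 + 9·46) / 23 = 919 / 23 ≈ 39.96
y: (5·111 + 9·69 + 9·110) / 23 = 2166 / 23 ≈ 94.17
Relative to (51, 86): Δ = (-11.04, 8.17); |Δ| = √(-11.04² + 8.17²) ≈ 13.74.

≈ 13.7 pt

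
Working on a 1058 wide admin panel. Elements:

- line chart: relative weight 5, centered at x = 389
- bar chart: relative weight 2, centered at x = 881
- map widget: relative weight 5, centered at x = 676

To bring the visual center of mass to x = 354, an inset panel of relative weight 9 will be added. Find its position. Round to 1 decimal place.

After adding the inset panel, total weight = 5 + 2 + 5 + 9 = 21.
x: need Σw·x = 21·354 = 7434. Existing = 5·389 + 2·881 + 5·676 = 7087. Remainder 347 / 9 ≈ 38.56.

x ≈ 38.6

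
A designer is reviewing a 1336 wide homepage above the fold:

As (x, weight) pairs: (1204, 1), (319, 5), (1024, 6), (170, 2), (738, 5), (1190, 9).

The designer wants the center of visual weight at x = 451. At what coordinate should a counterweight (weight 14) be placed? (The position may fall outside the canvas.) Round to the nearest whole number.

x ≈ -339

After adding the counterweight, total weight = 1 + 5 + 6 + 2 + 5 + 9 + 14 = 42.
Along x: (23683 + 14·x) / 42 = 451 (existing moment 1·1204 + 5·319 + 6·1024 + 2·170 + 5·738 + 9·1190 = 23683) ⇒ x = (18942 − 23683) / 14 ≈ -338.64.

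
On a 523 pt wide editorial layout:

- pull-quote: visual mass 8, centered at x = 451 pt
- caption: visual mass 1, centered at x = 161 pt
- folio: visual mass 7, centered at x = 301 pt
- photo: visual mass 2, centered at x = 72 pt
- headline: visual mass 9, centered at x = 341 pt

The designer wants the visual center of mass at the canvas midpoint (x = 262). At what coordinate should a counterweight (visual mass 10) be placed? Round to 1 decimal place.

x ≈ 60.5

With the counterweight, Σw becomes 8 + 1 + 7 + 2 + 9 + 10 = 37.
x: target moment 37×262 = 9694; current 8·451 + 1·161 + 7·301 + 2·72 + 9·341 = 9089; the counterweight supplies 605, so x = 605/10 ≈ 60.50.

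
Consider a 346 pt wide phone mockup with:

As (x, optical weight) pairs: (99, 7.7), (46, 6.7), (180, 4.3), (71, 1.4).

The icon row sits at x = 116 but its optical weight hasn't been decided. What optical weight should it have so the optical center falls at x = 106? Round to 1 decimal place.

Existing Σw = 20.1 (7.7 + 6.7 + 4.3 + 1.4); existing moment 7.7·99 + 6.7·46 + 4.3·180 + 1.4·71 = 1943.9.
For the centroid to hit 106: (1943.9 + w·116) / (20.1 + w) = 106.
Rearranging, w·(116 − 106) = 106·20.1 − 1943.9 = 186.7, so w ≈ 186.7/10 = 18.67.

w ≈ 18.7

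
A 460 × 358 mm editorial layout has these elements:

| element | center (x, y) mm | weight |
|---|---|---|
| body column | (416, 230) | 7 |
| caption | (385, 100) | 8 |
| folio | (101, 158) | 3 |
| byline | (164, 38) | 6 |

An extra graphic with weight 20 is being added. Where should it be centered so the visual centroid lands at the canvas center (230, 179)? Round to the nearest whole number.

With the extra graphic, Σw becomes 7 + 8 + 3 + 6 + 20 = 44.
x: need Σw·x = 44·230 = 10120. Existing = 7·416 + 8·385 + 3·101 + 6·164 = 7279. Remainder 2841 / 20 ≈ 142.05.
y: need Σw·y = 44·179 = 7876. Existing = 7·230 + 8·100 + 3·158 + 6·38 = 3112. Remainder 4764 / 20 ≈ 238.20.

(142, 238)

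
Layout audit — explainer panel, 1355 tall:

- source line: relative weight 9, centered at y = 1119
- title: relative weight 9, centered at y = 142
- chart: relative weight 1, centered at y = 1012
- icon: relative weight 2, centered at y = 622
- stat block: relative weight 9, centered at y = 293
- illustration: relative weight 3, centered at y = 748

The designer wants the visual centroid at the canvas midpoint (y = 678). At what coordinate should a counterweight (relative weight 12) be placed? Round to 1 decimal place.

With the counterweight, Σw becomes 9 + 9 + 1 + 2 + 9 + 3 + 12 = 45.
y: target moment 45×678 = 30510; current 9·1119 + 9·142 + 1·1012 + 2·622 + 9·293 + 3·748 = 18486; the counterweight supplies 12024, so y = 12024/12 ≈ 1002.00.

y ≈ 1002.0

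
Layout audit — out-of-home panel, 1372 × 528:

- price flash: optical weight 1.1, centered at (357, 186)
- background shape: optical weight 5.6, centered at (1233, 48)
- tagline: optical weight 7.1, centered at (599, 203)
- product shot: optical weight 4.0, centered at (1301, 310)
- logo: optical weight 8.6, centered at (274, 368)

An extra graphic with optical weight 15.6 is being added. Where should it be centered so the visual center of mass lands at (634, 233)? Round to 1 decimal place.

(481.9, 222.2)

With the extra graphic, Σw becomes 1.1 + 5.6 + 7.1 + 4.0 + 8.6 + 15.6 = 42.0.
Along x: (19110.8 + 15.6·x) / 42.0 = 634 (existing moment 1.1·357 + 5.6·1233 + 7.1·599 + 4.0·1301 + 8.6·274 = 19110.8) ⇒ x = (26628.0 − 19110.8) / 15.6 ≈ 481.87.
Along y: (6319.5 + 15.6·y) / 42.0 = 233 (existing moment 1.1·186 + 5.6·48 + 7.1·203 + 4.0·310 + 8.6·368 = 6319.5) ⇒ y = (9786.0 − 6319.5) / 15.6 ≈ 222.21.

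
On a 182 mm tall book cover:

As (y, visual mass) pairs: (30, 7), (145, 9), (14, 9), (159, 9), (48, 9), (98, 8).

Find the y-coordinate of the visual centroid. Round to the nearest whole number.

y ≈ 84

Σw = 7 + 9 + 9 + 9 + 9 + 8 = 51.
y-moment: 7·30 + 9·145 + 9·14 + 9·159 + 9·48 + 8·98 = 4288; centroid 4288/51 ≈ 84.08.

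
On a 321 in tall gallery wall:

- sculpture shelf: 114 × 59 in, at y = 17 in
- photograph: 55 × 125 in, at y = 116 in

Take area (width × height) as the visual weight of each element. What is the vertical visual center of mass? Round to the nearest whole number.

y ≈ 67

Areas: sculpture shelf 114·59 = 6726, photograph 55·125 = 6875. Total weight = 13601.
y-moment: 6726·17 + 6875·116 = 911842; centroid 911842/13601 ≈ 67.04.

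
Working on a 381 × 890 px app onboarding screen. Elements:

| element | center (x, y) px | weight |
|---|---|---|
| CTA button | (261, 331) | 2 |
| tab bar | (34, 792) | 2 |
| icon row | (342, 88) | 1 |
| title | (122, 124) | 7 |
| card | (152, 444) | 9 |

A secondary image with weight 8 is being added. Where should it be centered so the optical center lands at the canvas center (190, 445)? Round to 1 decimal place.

(294.5, 713.4)

New total weight: (2 + 2 + 1 + 7 + 9) + 8 = 29.
x: target moment 29×190 = 5510; current 2·261 + 2·34 + 1·342 + 7·122 + 9·152 = 3154; the secondary image supplies 2356, so x = 2356/8 ≈ 294.50.
y: target moment 29×445 = 12905; current 2·331 + 2·792 + 1·88 + 7·124 + 9·444 = 7198; the secondary image supplies 5707, so y = 5707/8 ≈ 713.38.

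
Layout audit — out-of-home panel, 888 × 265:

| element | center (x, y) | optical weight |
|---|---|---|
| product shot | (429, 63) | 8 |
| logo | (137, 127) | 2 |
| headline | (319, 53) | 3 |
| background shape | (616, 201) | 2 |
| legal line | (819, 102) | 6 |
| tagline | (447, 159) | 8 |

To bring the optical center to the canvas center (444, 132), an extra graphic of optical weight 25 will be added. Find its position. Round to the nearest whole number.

(384, 157)

New total weight: (8 + 2 + 3 + 2 + 6 + 8) + 25 = 54.
Along x: (14385 + 25·x) / 54 = 444 (existing moment 8·429 + 2·137 + 3·319 + 2·616 + 6·819 + 8·447 = 14385) ⇒ x = (23976 − 14385) / 25 ≈ 383.64.
Along y: (3203 + 25·y) / 54 = 132 (existing moment 8·63 + 2·127 + 3·53 + 2·201 + 6·102 + 8·159 = 3203) ⇒ y = (7128 − 3203) / 25 ≈ 157.00.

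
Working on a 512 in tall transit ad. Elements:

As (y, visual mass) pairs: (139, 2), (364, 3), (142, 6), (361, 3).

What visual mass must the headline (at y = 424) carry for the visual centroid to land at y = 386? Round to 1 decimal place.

w ≈ 55.2

Fixed elements: Σw = 2 + 3 + 6 + 3 = 14, Σw·y = 2·139 + 3·364 + 6·142 + 3·361 = 3305.
Set Σw·y/Σw = 386: (3305 + 424w) = 386·(14 + w).
So w = (386·14 − 3305)/(424 − 386) = 2099/38 ≈ 55.24.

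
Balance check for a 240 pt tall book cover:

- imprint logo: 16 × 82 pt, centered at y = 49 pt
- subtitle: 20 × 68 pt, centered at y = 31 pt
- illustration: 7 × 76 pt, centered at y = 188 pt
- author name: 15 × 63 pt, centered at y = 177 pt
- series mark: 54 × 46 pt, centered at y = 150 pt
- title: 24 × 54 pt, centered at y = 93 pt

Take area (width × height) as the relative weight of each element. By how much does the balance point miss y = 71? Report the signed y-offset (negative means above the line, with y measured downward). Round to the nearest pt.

≈ 38 pt

Areas: imprint logo 16·82 = 1312, subtitle 20·68 = 1360, illustration 7·76 = 532, author name 15·63 = 945, series mark 54·46 = 2484, title 24·54 = 1296. Total weight = 7929.
Σw·y = 1312·49 + 1360·31 + 532·188 + 945·177 + 2484·150 + 1296·93 = 866857, so ȳ = 866857/7929 ≈ 109.33.
Difference: 109.33 − 71 ≈ 38.33.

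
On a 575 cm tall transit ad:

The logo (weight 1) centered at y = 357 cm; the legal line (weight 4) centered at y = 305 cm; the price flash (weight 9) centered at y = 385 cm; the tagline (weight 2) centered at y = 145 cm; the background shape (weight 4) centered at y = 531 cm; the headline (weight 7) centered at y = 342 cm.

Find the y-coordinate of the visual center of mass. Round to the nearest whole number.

y ≈ 365

Weights sum to 1 + 4 + 9 + 2 + 4 + 7 = 27.
Σw·y = 1·357 + 4·305 + 9·385 + 2·145 + 4·531 + 7·342 = 9850, so ȳ = 9850/27 ≈ 364.81.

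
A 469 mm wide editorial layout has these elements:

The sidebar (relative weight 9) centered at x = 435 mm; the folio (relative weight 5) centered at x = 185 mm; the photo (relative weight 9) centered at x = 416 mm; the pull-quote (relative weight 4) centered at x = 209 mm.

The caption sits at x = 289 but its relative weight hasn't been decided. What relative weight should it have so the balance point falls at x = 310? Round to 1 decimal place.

Fixed elements: Σw = 9 + 5 + 9 + 4 = 27, Σw·x = 9·435 + 5·185 + 9·416 + 4·209 = 9420.
For the centroid to hit 310: (9420 + w·289) / (27 + w) = 310.
Rearranging, w·(289 − 310) = 310·27 − 9420 = -1050, so w ≈ -1050/-21 = 50.00.

w ≈ 50.0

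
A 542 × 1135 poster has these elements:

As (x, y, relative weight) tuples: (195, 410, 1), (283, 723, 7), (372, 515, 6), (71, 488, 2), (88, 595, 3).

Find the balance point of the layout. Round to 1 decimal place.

(253.4, 595.9)

Total weight = 1 + 7 + 6 + 2 + 3 = 19.
x: (1·195 + 7·283 + 6·372 + 2·71 + 3·88) / 19 = 4814 / 19 ≈ 253.37
y: (1·410 + 7·723 + 6·515 + 2·488 + 3·595) / 19 = 11322 / 19 ≈ 595.89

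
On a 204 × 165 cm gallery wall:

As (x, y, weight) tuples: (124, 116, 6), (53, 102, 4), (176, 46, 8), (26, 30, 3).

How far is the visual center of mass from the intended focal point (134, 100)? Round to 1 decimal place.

Weights sum to 6 + 4 + 8 + 3 = 21.
Σw·x = 6·124 + 4·53 + 8·176 + 3·26 = 2442, so x̄ = 2442/21 ≈ 116.29.
Σw·y = 6·116 + 4·102 + 8·46 + 3·30 = 1562, so ȳ = 1562/21 ≈ 74.38.
From (134, 100): dx = -17.71, dy = -25.62, so the distance is √(dx²+dy²) ≈ 31.15.

≈ 31.1 cm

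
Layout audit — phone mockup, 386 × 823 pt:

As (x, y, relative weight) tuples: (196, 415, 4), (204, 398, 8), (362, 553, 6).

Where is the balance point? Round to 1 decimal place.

Σw = 4 + 8 + 6 = 18.
Σw·x = 4·196 + 8·204 + 6·362 = 4588, so x̄ = 4588/18 ≈ 254.89.
Σw·y = 4·415 + 8·398 + 6·553 = 8162, so ȳ = 8162/18 ≈ 453.44.

(254.9, 453.4)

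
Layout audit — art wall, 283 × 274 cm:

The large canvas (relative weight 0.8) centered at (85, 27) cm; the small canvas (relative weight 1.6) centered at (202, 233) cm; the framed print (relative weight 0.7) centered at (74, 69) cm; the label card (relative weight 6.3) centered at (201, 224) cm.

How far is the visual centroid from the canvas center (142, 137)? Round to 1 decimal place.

Weights sum to 0.8 + 1.6 + 0.7 + 6.3 = 9.4.
x-moment: 0.8·85 + 1.6·202 + 0.7·74 + 6.3·201 = 1709.3; centroid 1709.3/9.4 ≈ 181.84.
y-moment: 0.8·27 + 1.6·233 + 0.7·69 + 6.3·224 = 1853.9; centroid 1853.9/9.4 ≈ 197.22.
Offset from (142, 137): Δx ≈ 39.84, Δy ≈ 60.22; distance = √(Δx² + Δy²) ≈ 72.21.

≈ 72.2 cm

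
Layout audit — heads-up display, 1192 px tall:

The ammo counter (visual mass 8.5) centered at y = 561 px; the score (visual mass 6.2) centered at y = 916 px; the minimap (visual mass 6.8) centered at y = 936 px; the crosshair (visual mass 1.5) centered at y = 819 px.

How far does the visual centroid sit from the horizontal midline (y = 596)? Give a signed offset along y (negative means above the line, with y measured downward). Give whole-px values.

Total weight = 8.5 + 6.2 + 6.8 + 1.5 = 23.0.
Σw·y = 8.5·561 + 6.2·916 + 6.8·936 + 1.5·819 = 18041.0, so ȳ = 18041.0/23.0 ≈ 784.39.
Difference: 784.39 − 596 ≈ 188.39.

≈ 188 px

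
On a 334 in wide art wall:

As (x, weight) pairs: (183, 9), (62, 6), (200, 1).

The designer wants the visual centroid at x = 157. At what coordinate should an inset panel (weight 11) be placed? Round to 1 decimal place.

After adding the inset panel, total weight = 9 + 6 + 1 + 11 = 27.
Along x: (2219 + 11·x) / 27 = 157 (existing moment 9·183 + 6·62 + 1·200 = 2219) ⇒ x = (4239 − 2219) / 11 ≈ 183.64.

x ≈ 183.6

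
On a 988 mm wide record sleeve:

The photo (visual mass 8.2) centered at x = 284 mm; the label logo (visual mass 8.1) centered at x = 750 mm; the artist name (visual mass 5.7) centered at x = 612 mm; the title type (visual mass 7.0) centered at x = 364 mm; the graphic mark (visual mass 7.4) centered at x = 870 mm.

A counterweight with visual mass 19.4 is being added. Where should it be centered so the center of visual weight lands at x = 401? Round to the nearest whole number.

x ≈ 77

New total weight: (8.2 + 8.1 + 5.7 + 7.0 + 7.4) + 19.4 = 55.8.
x: target moment 55.8×401 = 22375.8; current 8.2·284 + 8.1·750 + 5.7·612 + 7.0·364 + 7.4·870 = 20878.2; the counterweight supplies 1497.6, so x = 1497.6/19.4 ≈ 77.20.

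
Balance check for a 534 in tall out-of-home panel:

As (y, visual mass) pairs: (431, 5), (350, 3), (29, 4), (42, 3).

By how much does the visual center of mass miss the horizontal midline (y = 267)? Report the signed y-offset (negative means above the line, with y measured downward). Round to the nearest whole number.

≈ -37 in

Σw = 5 + 3 + 4 + 3 = 15.
Σw·y = 5·431 + 3·350 + 4·29 + 3·42 = 3447, so ȳ = 3447/15 ≈ 229.80.
Offset from y = 267: 229.80 − 267 ≈ -37.20.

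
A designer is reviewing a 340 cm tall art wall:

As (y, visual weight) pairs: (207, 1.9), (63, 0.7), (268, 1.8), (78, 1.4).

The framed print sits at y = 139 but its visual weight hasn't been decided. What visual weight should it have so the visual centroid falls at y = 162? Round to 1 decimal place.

Fixed elements: Σw = 1.9 + 0.7 + 1.8 + 1.4 = 5.8, Σw·y = 1.9·207 + 0.7·63 + 1.8·268 + 1.4·78 = 1029.0.
Set Σw·y/Σw = 162: (1029.0 + 139w) = 162·(5.8 + w).
So w = (162·5.8 − 1029.0)/(139 − 162) = -89.4/-23 ≈ 3.89.

w ≈ 3.9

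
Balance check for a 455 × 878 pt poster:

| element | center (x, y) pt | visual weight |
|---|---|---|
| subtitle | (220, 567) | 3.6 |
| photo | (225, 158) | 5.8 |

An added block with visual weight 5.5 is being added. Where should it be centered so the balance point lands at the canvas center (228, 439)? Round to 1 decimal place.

(236.4, 651.5)

With the added block, Σw becomes 3.6 + 5.8 + 5.5 = 14.9.
Along x: (2097.0 + 5.5·x) / 14.9 = 228 (existing moment 3.6·220 + 5.8·225 = 2097.0) ⇒ x = (3397.2 − 2097.0) / 5.5 ≈ 236.40.
Along y: (2957.6 + 5.5·y) / 14.9 = 439 (existing moment 3.6·567 + 5.8·158 = 2957.6) ⇒ y = (6541.1 − 2957.6) / 5.5 ≈ 651.55.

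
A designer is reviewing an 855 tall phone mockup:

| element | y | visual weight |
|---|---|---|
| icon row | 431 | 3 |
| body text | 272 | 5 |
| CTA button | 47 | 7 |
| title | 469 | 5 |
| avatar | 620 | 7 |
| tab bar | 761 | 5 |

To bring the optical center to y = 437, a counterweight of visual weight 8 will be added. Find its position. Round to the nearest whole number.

y ≈ 501

After adding the counterweight, total weight = 3 + 5 + 7 + 5 + 7 + 5 + 8 = 40.
Along y: (13472 + 8·y) / 40 = 437 (existing moment 3·431 + 5·272 + 7·47 + 5·469 + 7·620 + 5·761 = 13472) ⇒ y = (17480 − 13472) / 8 ≈ 501.00.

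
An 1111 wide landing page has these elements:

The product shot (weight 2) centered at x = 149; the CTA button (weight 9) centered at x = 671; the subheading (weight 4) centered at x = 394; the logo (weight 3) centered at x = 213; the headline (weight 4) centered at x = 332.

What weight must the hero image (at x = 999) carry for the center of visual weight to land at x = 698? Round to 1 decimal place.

w ≈ 18.2

Existing Σw = 22 (2 + 9 + 4 + 3 + 4); existing moment 2·149 + 9·671 + 4·394 + 3·213 + 4·332 = 9880.
Set Σw·x/Σw = 698: (9880 + 999w) = 698·(22 + w).
Solving: w = (698·22 − 9880) / (999 − 698) = 5476 / 301 ≈ 18.19.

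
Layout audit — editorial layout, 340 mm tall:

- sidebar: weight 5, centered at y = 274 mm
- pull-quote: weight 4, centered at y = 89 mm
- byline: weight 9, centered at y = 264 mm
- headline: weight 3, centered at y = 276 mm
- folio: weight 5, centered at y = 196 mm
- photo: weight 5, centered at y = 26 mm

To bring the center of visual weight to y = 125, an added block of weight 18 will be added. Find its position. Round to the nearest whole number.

y ≈ 5

With the added block, Σw becomes 5 + 4 + 9 + 3 + 5 + 5 + 18 = 49.
y: target moment 49×125 = 6125; current 5·274 + 4·89 + 9·264 + 3·276 + 5·196 + 5·26 = 6040; the added block supplies 85, so y = 85/18 ≈ 4.72.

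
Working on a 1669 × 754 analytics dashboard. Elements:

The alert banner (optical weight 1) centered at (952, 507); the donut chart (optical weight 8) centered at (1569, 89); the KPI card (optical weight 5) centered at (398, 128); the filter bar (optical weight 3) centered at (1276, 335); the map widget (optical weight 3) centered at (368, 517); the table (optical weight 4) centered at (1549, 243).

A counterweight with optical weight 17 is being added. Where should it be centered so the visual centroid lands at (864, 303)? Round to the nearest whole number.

(518, 414)

With the counterweight, Σw becomes 1 + 8 + 5 + 3 + 3 + 4 + 17 = 41.
Along x: (26622 + 17·x) / 41 = 864 (existing moment 1·952 + 8·1569 + 5·398 + 3·1276 + 3·368 + 4·1549 = 26622) ⇒ x = (35424 − 26622) / 17 ≈ 517.76.
Along y: (5387 + 17·y) / 41 = 303 (existing moment 1·507 + 8·89 + 5·128 + 3·335 + 3·517 + 4·243 = 5387) ⇒ y = (12423 − 5387) / 17 ≈ 413.88.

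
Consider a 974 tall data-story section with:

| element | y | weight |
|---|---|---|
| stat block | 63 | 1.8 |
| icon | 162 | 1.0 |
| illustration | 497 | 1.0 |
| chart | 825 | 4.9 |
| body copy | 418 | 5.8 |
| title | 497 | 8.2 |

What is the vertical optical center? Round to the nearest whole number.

y ≈ 498

Total weight = 1.8 + 1.0 + 1.0 + 4.9 + 5.8 + 8.2 = 22.7.
y-moment: 1.8·63 + 1.0·162 + 1.0·497 + 4.9·825 + 5.8·418 + 8.2·497 = 11314.7; centroid 11314.7/22.7 ≈ 498.44.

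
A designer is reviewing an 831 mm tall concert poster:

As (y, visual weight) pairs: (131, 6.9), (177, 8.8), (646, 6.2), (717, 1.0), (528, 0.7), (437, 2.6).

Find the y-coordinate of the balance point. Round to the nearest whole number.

Total weight = 6.9 + 8.8 + 6.2 + 1.0 + 0.7 + 2.6 = 26.2.
y: (6.9·131 + 8.8·177 + 6.2·646 + 1.0·717 + 0.7·528 + 2.6·437) / 26.2 = 8689.5 / 26.2 ≈ 331.66

y ≈ 332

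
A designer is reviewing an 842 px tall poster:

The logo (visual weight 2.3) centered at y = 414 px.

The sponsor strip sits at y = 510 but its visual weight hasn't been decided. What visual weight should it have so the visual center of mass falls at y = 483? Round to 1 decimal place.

w ≈ 5.9

The single fixed element contributes weight 2.3, moment 2.3·414 = 952.2.
For the centroid to hit 483: (952.2 + w·510) / (2.3 + w) = 483.
Rearranging, w·(510 − 483) = 483·2.3 − 952.2 = 158.7, so w ≈ 158.7/27 = 5.88.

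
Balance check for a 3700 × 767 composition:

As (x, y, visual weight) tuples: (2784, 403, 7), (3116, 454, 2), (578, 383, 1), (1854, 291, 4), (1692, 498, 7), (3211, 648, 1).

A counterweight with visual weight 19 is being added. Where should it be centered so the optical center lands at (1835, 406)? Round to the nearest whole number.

(1393, 381)

After adding the counterweight, total weight = 7 + 2 + 1 + 4 + 7 + 1 + 19 = 41.
x: need Σw·x = 41·1835 = 75235. Existing = 7·2784 + 2·3116 + 1·578 + 4·1854 + 7·1692 + 1·3211 = 48769. Remainder 26466 / 19 ≈ 1392.95.
y: need Σw·y = 41·406 = 16646. Existing = 7·403 + 2·454 + 1·383 + 4·291 + 7·498 + 1·648 = 9410. Remainder 7236 / 19 ≈ 380.84.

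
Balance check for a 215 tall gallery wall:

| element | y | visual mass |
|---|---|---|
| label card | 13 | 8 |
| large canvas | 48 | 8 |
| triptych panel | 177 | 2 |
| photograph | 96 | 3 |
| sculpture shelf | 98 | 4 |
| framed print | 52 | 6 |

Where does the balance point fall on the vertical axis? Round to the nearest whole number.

y ≈ 59

Σw = 8 + 8 + 2 + 3 + 4 + 6 = 31.
y: (8·13 + 8·48 + 2·177 + 3·96 + 4·98 + 6·52) / 31 = 1834 / 31 ≈ 59.16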